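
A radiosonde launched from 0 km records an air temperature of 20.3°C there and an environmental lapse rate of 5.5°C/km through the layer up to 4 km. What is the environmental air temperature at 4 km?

-1.7°C

0 → 4000 m (environmental, 5.5°C/km): ΔT = -5.5 × 4 = -22°C → T = -1.7°C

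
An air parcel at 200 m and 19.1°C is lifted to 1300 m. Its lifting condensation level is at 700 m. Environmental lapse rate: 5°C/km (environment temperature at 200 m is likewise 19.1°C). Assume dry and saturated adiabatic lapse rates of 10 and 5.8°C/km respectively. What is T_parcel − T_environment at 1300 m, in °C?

Parcel:
  Dry to 700 m: -10 × 0.5 km = -5°C, so T = 14.1°C.
  Saturated to 1300 m: -5.8 × 0.6 km = -3.48°C, so T = 10.62°C.
Environment:
  Environment to 1300 m: -5 × 1.1 km = -5.5°C, so T = 13.6°C.
T_parcel − T_env = 10.62 − 13.6 = -2.98°C

-2.98°C (parcel cooler than environment)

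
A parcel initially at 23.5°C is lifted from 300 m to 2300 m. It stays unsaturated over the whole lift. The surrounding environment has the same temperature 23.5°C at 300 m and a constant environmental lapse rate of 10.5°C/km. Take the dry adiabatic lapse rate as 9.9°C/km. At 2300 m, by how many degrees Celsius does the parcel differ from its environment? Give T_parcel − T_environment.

+1.2°C (parcel warmer than environment)

Parcel:
  300–2300 m, dry: Δz = 2 km ⇒ ΔT = -19.8°C; T = 3.7°C
Environment:
  300–2300 m, environment: Δz = 2 km ⇒ ΔT = -21°C; T = 2.5°C
T_parcel − T_env = 3.7 − 2.5 = +1.2°C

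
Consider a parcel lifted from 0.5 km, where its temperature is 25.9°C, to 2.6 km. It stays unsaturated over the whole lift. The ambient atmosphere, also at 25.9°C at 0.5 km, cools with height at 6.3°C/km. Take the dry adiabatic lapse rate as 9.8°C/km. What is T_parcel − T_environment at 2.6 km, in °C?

Parcel:
  Dry to 2600 m: -9.8 × 2.1 km = -20.58°C, so T = 5.32°C.
Environment:
  Environment to 2600 m: -6.3 × 2.1 km = -13.23°C, so T = 12.67°C.
T_parcel − T_env = 5.32 − 12.67 = -7.35°C

-7.35°C (parcel cooler than environment)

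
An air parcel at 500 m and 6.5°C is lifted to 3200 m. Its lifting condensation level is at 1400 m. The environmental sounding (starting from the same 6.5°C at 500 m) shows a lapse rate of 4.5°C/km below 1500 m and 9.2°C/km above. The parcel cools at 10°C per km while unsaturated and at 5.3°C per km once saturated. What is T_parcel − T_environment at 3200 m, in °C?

Parcel:
  500 → 1400 m (dry, 10°C/km): ΔT = -10 × 0.9 = -9°C → T = -2.5°C
  1400 → 3200 m (saturated, 5.3°C/km): ΔT = -5.3 × 1.8 = -9.54°C → T = -12.04°C
Environment:
  500 → 1500 m (environment, lower layer, 4.5°C/km): ΔT = -4.5 × 1 = -4.5°C → T = 2°C
  1500 → 3200 m (environment, upper layer, 9.2°C/km): ΔT = -9.2 × 1.7 = -15.64°C → T = -13.64°C
T_parcel − T_env = -12.04 − (-13.64) = +1.6°C

+1.6°C (parcel warmer than environment)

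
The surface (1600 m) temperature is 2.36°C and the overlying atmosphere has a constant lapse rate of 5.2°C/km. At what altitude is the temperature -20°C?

Height above start = (2.36 − (-20)) / 5.2 = 4.3 km
Altitude = 1600 m + 4300 m = 5900 m

5900 m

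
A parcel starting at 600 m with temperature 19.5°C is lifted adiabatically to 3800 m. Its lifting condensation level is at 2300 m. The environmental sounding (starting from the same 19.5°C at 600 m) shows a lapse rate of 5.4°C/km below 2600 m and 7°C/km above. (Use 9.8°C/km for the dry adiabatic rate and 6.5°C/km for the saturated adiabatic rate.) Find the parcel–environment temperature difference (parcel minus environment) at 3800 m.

Parcel:
  600–2300 m, dry: Δz = 1.7 km ⇒ ΔT = -16.66°C; T = 2.84°C
  2300–3800 m, saturated: Δz = 1.5 km ⇒ ΔT = -9.75°C; T = -6.91°C
Environment:
  600–2600 m, environment, lower layer: Δz = 2 km ⇒ ΔT = -10.8°C; T = 8.7°C
  2600–3800 m, environment, upper layer: Δz = 1.2 km ⇒ ΔT = -8.4°C; T = 0.3°C
T_parcel − T_env = -6.91 − 0.3 = -7.21°C

-7.21°C (parcel cooler than environment)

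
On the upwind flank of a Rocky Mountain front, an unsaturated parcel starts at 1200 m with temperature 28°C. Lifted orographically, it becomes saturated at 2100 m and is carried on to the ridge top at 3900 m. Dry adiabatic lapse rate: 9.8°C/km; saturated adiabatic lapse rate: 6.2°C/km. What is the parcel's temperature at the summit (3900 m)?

8.02°C

From 1200 m to 2100 m (dry): cools by 9.8 × 0.9 = 8.82°C, giving 19.18°C.
From 2100 m to 3900 m (saturated): cools by 6.2 × 1.8 = 11.16°C, giving 8.02°C.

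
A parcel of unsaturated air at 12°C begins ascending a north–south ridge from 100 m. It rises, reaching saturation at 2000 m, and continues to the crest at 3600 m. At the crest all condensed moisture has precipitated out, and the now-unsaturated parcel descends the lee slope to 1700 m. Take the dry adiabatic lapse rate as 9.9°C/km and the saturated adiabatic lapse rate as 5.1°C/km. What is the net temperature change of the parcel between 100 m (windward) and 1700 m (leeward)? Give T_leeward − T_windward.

100 → 2000 m (dry, 9.9°C/km): ΔT = -9.9 × 1.9 = -18.81°C → T = -6.81°C
2000 → 3600 m (saturated, 5.1°C/km): ΔT = -5.1 × 1.6 = -8.16°C → T = -14.97°C
3600 → 1700 m (dry descent, 9.9°C/km): ΔT = +9.9 × 1.9 = +18.81°C → T = 3.84°C
Net change vs windward start: 3.84 − 12 = -8.16°C

-8.16°C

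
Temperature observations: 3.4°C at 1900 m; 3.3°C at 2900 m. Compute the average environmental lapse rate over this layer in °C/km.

0.1°C/km

Γ = −ΔT/Δz = (3.4 − 3.3) / (2900 − 1900) m
  = 0.1°C / 1 km = 0.1°C/km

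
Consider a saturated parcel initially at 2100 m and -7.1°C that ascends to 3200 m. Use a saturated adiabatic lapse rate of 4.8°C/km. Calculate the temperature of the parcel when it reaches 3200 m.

-12.38°C

2100–3200 m, saturated adiabatic: Δz = 1.1 km ⇒ ΔT = -5.28°C; T = -12.38°C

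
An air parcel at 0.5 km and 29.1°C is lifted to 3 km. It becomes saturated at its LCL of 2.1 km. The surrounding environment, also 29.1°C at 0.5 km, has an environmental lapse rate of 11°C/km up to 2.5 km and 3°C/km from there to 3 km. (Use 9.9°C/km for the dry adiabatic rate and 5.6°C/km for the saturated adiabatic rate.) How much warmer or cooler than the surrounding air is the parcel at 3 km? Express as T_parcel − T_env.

Parcel:
  500–2100 m, dry: Δz = 1.6 km ⇒ ΔT = -15.84°C; T = 13.26°C
  2100–3000 m, saturated: Δz = 0.9 km ⇒ ΔT = -5.04°C; T = 8.22°C
Environment:
  500–2500 m, environment, lower layer: Δz = 2 km ⇒ ΔT = -22°C; T = 7.1°C
  2500–3000 m, environment, upper layer: Δz = 0.5 km ⇒ ΔT = -1.5°C; T = 5.6°C
T_parcel − T_env = 8.22 − 5.6 = +2.62°C

+2.62°C (parcel warmer than environment)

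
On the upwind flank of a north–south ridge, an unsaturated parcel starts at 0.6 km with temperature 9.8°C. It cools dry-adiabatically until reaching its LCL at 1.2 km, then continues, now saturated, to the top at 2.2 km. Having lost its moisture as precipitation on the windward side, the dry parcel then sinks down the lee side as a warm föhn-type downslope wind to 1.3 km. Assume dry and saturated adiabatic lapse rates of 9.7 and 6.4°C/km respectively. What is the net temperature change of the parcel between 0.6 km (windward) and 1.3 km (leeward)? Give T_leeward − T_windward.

-3.49°C

From 600 m to 1200 m (dry): cools by 9.7 × 0.6 = 5.82°C, giving 3.98°C.
From 1200 m to 2200 m (saturated): cools by 6.4 × 1 = 6.4°C, giving -2.42°C.
From 2200 m to 1300 m (dry descent): warms by 9.7 × 0.9 = 8.73°C, giving 6.31°C.
Net change vs windward start: 6.31 − 9.8 = -3.49°C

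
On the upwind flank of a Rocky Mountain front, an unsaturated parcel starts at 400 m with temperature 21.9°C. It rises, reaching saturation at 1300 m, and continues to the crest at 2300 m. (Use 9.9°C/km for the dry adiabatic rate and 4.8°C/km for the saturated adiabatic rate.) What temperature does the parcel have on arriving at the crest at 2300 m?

From 400 m to 1300 m (dry): cools by 9.9 × 0.9 = 8.91°C, giving 12.99°C.
From 1300 m to 2300 m (saturated): cools by 4.8 × 1 = 4.8°C, giving 8.19°C.

8.19°C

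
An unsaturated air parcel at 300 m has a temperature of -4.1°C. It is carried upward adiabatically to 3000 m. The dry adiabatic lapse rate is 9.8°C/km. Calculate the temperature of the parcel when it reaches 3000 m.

300–3000 m, dry adiabatic: Δz = 2.7 km ⇒ ΔT = -26.46°C; T = -30.56°C

-30.56°C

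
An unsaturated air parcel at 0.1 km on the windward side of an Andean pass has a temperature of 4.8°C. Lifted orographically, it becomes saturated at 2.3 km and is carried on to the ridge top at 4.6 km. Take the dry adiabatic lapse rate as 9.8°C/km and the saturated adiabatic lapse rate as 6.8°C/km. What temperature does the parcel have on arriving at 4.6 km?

-32.4°C

100 → 2300 m (dry, 9.8°C/km): ΔT = -9.8 × 2.2 = -21.56°C → T = -16.76°C
2300 → 4600 m (saturated, 6.8°C/km): ΔT = -6.8 × 2.3 = -15.64°C → T = -32.4°C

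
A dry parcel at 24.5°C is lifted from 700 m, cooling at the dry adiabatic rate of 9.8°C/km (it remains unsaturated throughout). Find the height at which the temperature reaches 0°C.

3200 m

Height above start = (24.5 − 0) / 9.8 = 2.5 km
Altitude = 700 m + 2500 m = 3200 m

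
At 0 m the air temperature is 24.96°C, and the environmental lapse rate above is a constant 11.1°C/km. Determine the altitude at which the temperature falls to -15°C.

Height above start = (24.96 − (-15)) / 11.1 = 3.6 km
Altitude = 0 m + 3600 m = 3600 m

3600 m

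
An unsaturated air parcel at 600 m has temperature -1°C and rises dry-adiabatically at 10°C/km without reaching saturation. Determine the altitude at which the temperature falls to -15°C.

2000 m

Height above start = (-1 − (-15)) / 10 = 1.4 km
Altitude = 600 m + 1400 m = 2000 m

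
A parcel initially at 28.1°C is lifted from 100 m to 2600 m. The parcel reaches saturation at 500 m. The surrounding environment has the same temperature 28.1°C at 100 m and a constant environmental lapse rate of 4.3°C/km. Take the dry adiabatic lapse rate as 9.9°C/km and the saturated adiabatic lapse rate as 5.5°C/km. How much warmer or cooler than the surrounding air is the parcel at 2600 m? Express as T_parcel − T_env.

-4.76°C (parcel cooler than environment)

Parcel:
  Dry to 500 m: -9.9 × 0.4 km = -3.96°C, so T = 24.14°C.
  Saturated to 2600 m: -5.5 × 2.1 km = -11.55°C, so T = 12.59°C.
Environment:
  Environment to 2600 m: -4.3 × 2.5 km = -10.75°C, so T = 17.35°C.
T_parcel − T_env = 12.59 − 17.35 = -4.76°C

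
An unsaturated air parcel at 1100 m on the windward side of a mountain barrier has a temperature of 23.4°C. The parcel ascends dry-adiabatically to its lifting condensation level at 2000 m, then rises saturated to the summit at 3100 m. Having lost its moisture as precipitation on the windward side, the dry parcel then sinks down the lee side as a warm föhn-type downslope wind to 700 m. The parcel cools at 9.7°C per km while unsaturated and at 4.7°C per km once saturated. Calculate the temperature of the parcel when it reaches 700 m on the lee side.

1100–2000 m, dry: Δz = 0.9 km ⇒ ΔT = -8.73°C; T = 14.67°C
2000–3100 m, saturated: Δz = 1.1 km ⇒ ΔT = -5.17°C; T = 9.5°C
3100–700 m, dry descent: Δz = 2.4 km ⇒ ΔT = +23.28°C; T = 32.78°C

32.78°C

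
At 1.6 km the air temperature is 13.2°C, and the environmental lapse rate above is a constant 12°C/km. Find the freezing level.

Height above start = (13.2 − 0) / 12 = 1.1 km
Altitude = 1600 m + 1100 m = 2700 m

2.7 km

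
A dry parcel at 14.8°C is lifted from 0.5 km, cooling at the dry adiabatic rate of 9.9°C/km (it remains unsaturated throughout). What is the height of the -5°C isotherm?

2.5 km

Height above start = (14.8 − (-5)) / 9.9 = 2 km
Altitude = 500 m + 2000 m = 2500 m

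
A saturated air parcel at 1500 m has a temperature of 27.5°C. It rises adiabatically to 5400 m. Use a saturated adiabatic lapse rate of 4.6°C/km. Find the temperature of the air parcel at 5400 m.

Saturated adiabatic to 5400 m: -4.6 × 3.9 km = -17.94°C, so T = 9.56°C.

9.56°C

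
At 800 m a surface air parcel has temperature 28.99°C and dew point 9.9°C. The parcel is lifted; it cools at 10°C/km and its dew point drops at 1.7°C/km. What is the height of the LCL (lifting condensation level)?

T and T_d converge at 10 − 1.7 = 8.3°C per km
Height above start = (28.99 − 9.9) / 8.3 = 2.3 km
LCL altitude = 800 m + 2300 m = 3100 m

3100 m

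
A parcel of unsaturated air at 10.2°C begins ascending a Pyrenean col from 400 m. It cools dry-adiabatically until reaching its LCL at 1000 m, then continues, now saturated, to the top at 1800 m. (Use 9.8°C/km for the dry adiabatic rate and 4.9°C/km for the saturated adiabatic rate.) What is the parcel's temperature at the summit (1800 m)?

Dry to 1000 m: -9.8 × 0.6 km = -5.88°C, so T = 4.32°C.
Saturated to 1800 m: -4.9 × 0.8 km = -3.92°C, so T = 0.4°C.

0.4°C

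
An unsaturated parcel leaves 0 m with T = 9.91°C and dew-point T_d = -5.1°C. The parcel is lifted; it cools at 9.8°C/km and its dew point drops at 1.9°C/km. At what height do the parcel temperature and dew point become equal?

T and T_d converge at 9.8 − 1.9 = 7.9°C per km
Height above start = (9.91 − (-5.1)) / 7.9 = 1.9 km
LCL altitude = 0 m + 1900 m = 1900 m

1900 m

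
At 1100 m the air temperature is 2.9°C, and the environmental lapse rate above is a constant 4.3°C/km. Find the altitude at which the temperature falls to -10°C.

Height above start = (2.9 − (-10)) / 4.3 = 3 km
Altitude = 1100 m + 3000 m = 4100 m

4100 m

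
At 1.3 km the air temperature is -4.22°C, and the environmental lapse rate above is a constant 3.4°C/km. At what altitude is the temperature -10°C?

Height above start = (-4.22 − (-10)) / 3.4 = 1.7 km
Altitude = 1300 m + 1700 m = 3000 m

3 km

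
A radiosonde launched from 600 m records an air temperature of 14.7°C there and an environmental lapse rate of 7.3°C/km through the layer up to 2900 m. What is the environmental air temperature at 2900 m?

-2.09°C

Environmental to 2900 m: -7.3 × 2.3 km = -16.79°C, so T = -2.09°C.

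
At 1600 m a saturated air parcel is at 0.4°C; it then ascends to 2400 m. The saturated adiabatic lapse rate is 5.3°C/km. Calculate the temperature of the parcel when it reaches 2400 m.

-3.84°C

Saturated adiabatic to 2400 m: -5.3 × 0.8 km = -4.24°C, so T = -3.84°C.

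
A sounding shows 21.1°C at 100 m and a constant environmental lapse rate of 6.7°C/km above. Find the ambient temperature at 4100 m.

Environmental to 4100 m: -6.7 × 4 km = -26.8°C, so T = -5.7°C.

-5.7°C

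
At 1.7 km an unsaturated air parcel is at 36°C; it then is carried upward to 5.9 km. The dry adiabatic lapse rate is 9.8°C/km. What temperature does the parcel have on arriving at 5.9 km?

-5.16°C

From 1700 m to 5900 m (dry adiabatic): cools by 9.8 × 4.2 = 41.16°C, giving -5.16°C.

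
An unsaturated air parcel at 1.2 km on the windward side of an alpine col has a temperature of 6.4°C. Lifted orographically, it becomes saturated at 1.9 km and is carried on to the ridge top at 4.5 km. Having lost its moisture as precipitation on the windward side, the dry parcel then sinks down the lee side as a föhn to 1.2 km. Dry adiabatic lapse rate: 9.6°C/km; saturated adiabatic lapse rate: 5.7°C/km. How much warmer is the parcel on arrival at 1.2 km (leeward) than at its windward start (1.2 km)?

Dry to 1900 m: -9.6 × 0.7 km = -6.72°C, so T = -0.32°C.
Saturated to 4500 m: -5.7 × 2.6 km = -14.82°C, so T = -15.14°C.
Dry descent to 1200 m: +9.6 × 3.3 km = +31.68°C, so T = 16.54°C.
Net change vs windward start: 16.54 − 6.4 = +10.14°C

+10.14°C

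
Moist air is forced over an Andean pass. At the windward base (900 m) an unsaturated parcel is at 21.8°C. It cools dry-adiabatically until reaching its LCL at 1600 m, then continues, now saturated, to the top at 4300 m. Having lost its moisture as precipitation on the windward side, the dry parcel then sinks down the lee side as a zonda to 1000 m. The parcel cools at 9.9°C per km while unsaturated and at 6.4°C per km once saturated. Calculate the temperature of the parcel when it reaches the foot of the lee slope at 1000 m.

900–1600 m, dry: Δz = 0.7 km ⇒ ΔT = -6.93°C; T = 14.87°C
1600–4300 m, saturated: Δz = 2.7 km ⇒ ΔT = -17.28°C; T = -2.41°C
4300–1000 m, dry descent: Δz = 3.3 km ⇒ ΔT = +32.67°C; T = 30.26°C

30.26°C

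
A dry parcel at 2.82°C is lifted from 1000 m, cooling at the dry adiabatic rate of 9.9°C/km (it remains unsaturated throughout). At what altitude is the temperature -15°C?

Height above start = (2.82 − (-15)) / 9.9 = 1.8 km
Altitude = 1000 m + 1800 m = 2800 m

2800 m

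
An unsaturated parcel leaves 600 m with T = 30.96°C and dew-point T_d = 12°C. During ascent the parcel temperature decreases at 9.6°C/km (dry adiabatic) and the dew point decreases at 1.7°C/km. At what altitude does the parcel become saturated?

3000 m

T and T_d converge at 9.6 − 1.7 = 7.9°C per km
Height above start = (30.96 − 12) / 7.9 = 2.4 km
LCL altitude = 600 m + 2400 m = 3000 m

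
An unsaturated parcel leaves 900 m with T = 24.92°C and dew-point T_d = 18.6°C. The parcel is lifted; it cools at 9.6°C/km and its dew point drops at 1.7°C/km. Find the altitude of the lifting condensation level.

T and T_d converge at 9.6 − 1.7 = 7.9°C per km
Height above start = (24.92 − 18.6) / 7.9 = 0.8 km
LCL altitude = 900 m + 800 m = 1700 m

1700 m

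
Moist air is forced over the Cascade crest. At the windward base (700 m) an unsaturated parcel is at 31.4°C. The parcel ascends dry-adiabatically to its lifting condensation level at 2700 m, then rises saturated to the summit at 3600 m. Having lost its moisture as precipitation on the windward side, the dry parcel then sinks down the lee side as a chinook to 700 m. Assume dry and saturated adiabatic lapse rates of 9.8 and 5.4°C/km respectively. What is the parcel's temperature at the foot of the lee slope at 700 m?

35.36°C

From 700 m to 2700 m (dry): cools by 9.8 × 2 = 19.6°C, giving 11.8°C.
From 2700 m to 3600 m (saturated): cools by 5.4 × 0.9 = 4.86°C, giving 6.94°C.
From 3600 m to 700 m (dry descent): warms by 9.8 × 2.9 = 28.42°C, giving 35.36°C.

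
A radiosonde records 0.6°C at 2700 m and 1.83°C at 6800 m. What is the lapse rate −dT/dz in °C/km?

Γ = −ΔT/Δz = (0.6 − 1.83) / (6800 − 2700) m
  = -1.23°C / 4.1 km = -0.3°C/km

-0.3°C/km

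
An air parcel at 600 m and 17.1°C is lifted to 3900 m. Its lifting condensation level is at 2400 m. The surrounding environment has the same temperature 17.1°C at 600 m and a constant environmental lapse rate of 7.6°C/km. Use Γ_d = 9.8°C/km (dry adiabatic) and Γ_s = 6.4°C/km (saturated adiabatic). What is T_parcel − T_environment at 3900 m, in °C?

-2.16°C (parcel cooler than environment)

Parcel:
  600 → 2400 m (dry, 9.8°C/km): ΔT = -9.8 × 1.8 = -17.64°C → T = -0.54°C
  2400 → 3900 m (saturated, 6.4°C/km): ΔT = -6.4 × 1.5 = -9.6°C → T = -10.14°C
Environment:
  600 → 3900 m (environment, 7.6°C/km): ΔT = -7.6 × 3.3 = -25.08°C → T = -7.98°C
T_parcel − T_env = -10.14 − (-7.98) = -2.16°C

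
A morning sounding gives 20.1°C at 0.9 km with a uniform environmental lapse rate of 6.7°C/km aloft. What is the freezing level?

3.9 km

Height above start = (20.1 − 0) / 6.7 = 3 km
Altitude = 900 m + 3000 m = 3900 m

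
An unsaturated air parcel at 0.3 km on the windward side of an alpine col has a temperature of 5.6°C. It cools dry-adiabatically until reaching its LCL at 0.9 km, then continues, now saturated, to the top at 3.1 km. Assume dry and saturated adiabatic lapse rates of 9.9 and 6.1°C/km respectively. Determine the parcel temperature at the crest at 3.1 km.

-13.76°C

Dry to 900 m: -9.9 × 0.6 km = -5.94°C, so T = -0.34°C.
Saturated to 3100 m: -6.1 × 2.2 km = -13.42°C, so T = -13.76°C.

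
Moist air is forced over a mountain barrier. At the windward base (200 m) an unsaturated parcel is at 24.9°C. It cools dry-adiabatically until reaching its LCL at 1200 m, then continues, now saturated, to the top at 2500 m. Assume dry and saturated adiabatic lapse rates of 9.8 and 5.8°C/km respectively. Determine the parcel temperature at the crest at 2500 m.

From 200 m to 1200 m (dry): cools by 9.8 × 1 = 9.8°C, giving 15.1°C.
From 1200 m to 2500 m (saturated): cools by 5.8 × 1.3 = 7.54°C, giving 7.56°C.

7.56°C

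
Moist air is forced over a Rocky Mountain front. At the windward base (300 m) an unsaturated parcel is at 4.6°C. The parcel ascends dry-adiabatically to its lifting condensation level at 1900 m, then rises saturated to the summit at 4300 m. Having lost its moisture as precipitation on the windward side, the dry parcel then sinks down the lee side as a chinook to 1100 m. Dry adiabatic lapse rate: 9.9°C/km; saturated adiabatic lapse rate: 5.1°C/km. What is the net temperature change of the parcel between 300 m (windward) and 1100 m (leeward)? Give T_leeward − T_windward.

+3.6°C

Dry to 1900 m: -9.9 × 1.6 km = -15.84°C, so T = -11.24°C.
Saturated to 4300 m: -5.1 × 2.4 km = -12.24°C, so T = -23.48°C.
Dry descent to 1100 m: +9.9 × 3.2 km = +31.68°C, so T = 8.2°C.
Net change vs windward start: 8.2 − 4.6 = +3.6°C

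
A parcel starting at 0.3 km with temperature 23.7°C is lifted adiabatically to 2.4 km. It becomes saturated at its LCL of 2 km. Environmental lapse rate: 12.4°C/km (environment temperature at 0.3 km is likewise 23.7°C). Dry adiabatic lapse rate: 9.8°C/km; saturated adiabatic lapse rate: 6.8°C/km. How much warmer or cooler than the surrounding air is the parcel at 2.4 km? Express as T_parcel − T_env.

Parcel:
  300–2000 m, dry: Δz = 1.7 km ⇒ ΔT = -16.66°C; T = 7.04°C
  2000–2400 m, saturated: Δz = 0.4 km ⇒ ΔT = -2.72°C; T = 4.32°C
Environment:
  300–2400 m, environment: Δz = 2.1 km ⇒ ΔT = -26.04°C; T = -2.34°C
T_parcel − T_env = 4.32 − (-2.34) = +6.66°C

+6.66°C (parcel warmer than environment)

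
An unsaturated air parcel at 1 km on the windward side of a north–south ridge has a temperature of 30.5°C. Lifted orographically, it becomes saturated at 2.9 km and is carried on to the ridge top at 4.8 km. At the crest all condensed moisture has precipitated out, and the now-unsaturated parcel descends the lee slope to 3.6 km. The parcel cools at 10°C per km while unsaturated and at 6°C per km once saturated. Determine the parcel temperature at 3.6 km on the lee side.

1000 → 2900 m (dry, 10°C/km): ΔT = -10 × 1.9 = -19°C → T = 11.5°C
2900 → 4800 m (saturated, 6°C/km): ΔT = -6 × 1.9 = -11.4°C → T = 0.1°C
4800 → 3600 m (dry descent, 10°C/km): ΔT = +10 × 1.2 = +12°C → T = 12.1°C

12.1°C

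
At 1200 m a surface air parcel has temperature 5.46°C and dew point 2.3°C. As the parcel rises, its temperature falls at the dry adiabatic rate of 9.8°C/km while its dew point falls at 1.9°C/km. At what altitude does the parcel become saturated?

1600 m

T and T_d converge at 9.8 − 1.9 = 7.9°C per km
Height above start = (5.46 − 2.3) / 7.9 = 0.4 km
LCL altitude = 1200 m + 400 m = 1600 m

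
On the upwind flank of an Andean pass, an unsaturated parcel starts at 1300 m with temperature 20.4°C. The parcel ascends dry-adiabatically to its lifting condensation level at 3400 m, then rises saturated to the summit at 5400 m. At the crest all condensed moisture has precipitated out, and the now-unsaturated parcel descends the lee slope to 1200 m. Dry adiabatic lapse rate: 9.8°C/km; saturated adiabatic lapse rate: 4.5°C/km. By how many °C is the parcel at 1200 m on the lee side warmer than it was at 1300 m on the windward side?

+11.58°C

Dry to 3400 m: -9.8 × 2.1 km = -20.58°C, so T = -0.18°C.
Saturated to 5400 m: -4.5 × 2 km = -9°C, so T = -9.18°C.
Dry descent to 1200 m: +9.8 × 4.2 km = +41.16°C, so T = 31.98°C.
Net change vs windward start: 31.98 − 20.4 = +11.58°C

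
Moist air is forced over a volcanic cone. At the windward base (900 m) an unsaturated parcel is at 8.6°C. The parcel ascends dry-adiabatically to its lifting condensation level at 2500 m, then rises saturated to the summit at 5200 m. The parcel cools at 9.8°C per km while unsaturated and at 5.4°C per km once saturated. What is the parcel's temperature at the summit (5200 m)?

-21.66°C

Dry to 2500 m: -9.8 × 1.6 km = -15.68°C, so T = -7.08°C.
Saturated to 5200 m: -5.4 × 2.7 km = -14.58°C, so T = -21.66°C.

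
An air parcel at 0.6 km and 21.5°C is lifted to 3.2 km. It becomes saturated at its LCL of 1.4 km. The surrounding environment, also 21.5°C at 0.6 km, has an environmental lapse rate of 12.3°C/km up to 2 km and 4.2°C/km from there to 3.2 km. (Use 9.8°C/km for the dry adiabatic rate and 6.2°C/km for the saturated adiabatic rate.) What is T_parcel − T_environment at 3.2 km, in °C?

Parcel:
  Dry to 1400 m: -9.8 × 0.8 km = -7.84°C, so T = 13.66°C.
  Saturated to 3200 m: -6.2 × 1.8 km = -11.16°C, so T = 2.5°C.
Environment:
  Environment, lower layer to 2000 m: -12.3 × 1.4 km = -17.22°C, so T = 4.28°C.
  Environment, upper layer to 3200 m: -4.2 × 1.2 km = -5.04°C, so T = -0.76°C.
T_parcel − T_env = 2.5 − (-0.76) = +3.26°C

+3.26°C (parcel warmer than environment)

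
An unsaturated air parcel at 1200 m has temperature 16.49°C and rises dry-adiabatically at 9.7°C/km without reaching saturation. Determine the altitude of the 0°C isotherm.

Height above start = (16.49 − 0) / 9.7 = 1.7 km
Altitude = 1200 m + 1700 m = 2900 m

2900 m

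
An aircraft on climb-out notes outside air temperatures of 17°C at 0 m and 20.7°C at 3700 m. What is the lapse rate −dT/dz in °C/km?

Γ = −ΔT/Δz = (17 − 20.7) / (3700 − 0) m
  = -3.7°C / 3.7 km = -1°C/km

-1°C/km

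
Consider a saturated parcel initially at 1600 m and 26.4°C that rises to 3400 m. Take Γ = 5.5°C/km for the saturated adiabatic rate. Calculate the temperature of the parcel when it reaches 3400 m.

1600 → 3400 m (saturated adiabatic, 5.5°C/km): ΔT = -5.5 × 1.8 = -9.9°C → T = 16.5°C

16.5°C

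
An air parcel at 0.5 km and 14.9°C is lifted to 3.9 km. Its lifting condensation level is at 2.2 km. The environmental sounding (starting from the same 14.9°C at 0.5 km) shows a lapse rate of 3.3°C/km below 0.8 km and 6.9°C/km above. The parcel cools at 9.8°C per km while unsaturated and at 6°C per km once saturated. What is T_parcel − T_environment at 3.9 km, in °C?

-4.48°C (parcel cooler than environment)

Parcel:
  500–2200 m, dry: Δz = 1.7 km ⇒ ΔT = -16.66°C; T = -1.76°C
  2200–3900 m, saturated: Δz = 1.7 km ⇒ ΔT = -10.2°C; T = -11.96°C
Environment:
  500–800 m, environment, lower layer: Δz = 0.3 km ⇒ ΔT = -0.99°C; T = 13.91°C
  800–3900 m, environment, upper layer: Δz = 3.1 km ⇒ ΔT = -21.39°C; T = -7.48°C
T_parcel − T_env = -11.96 − (-7.48) = -4.48°C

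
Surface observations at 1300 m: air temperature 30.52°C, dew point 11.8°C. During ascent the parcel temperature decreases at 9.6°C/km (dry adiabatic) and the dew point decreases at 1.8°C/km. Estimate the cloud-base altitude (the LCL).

3700 m

T and T_d converge at 9.6 − 1.8 = 7.8°C per km
Height above start = (30.52 − 11.8) / 7.8 = 2.4 km
LCL altitude = 1300 m + 2400 m = 3700 m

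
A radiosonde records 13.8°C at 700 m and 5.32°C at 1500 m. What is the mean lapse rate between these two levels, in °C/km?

10.6°C/km

Γ = −ΔT/Δz = (13.8 − 5.32) / (1500 − 700) m
  = 8.48°C / 0.8 km = 10.6°C/km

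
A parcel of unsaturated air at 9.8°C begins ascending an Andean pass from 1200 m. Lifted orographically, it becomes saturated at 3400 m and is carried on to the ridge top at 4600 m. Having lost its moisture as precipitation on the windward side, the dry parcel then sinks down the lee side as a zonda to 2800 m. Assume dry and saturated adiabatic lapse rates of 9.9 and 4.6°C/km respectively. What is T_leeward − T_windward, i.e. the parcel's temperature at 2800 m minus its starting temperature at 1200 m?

1200–3400 m, dry: Δz = 2.2 km ⇒ ΔT = -21.78°C; T = -11.98°C
3400–4600 m, saturated: Δz = 1.2 km ⇒ ΔT = -5.52°C; T = -17.5°C
4600–2800 m, dry descent: Δz = 1.8 km ⇒ ΔT = +17.82°C; T = 0.32°C
Net change vs windward start: 0.32 − 9.8 = -9.48°C

-9.48°C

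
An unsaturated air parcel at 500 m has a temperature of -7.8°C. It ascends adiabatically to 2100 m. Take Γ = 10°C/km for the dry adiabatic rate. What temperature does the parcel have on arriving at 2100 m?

Dry adiabatic to 2100 m: -10 × 1.6 km = -16°C, so T = -23.8°C.

-23.8°C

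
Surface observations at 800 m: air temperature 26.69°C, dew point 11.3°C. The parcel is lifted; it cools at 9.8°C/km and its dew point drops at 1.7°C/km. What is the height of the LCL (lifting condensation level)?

2700 m

T and T_d converge at 9.8 − 1.7 = 8.1°C per km
Height above start = (26.69 − 11.3) / 8.1 = 1.9 km
LCL altitude = 800 m + 1900 m = 2700 m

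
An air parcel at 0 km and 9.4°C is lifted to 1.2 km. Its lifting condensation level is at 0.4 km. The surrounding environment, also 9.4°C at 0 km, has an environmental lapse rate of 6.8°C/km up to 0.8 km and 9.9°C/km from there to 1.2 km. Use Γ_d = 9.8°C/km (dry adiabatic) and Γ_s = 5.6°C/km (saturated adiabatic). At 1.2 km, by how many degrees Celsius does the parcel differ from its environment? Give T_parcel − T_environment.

Parcel:
  0 → 400 m (dry, 9.8°C/km): ΔT = -9.8 × 0.4 = -3.92°C → T = 5.48°C
  400 → 1200 m (saturated, 5.6°C/km): ΔT = -5.6 × 0.8 = -4.48°C → T = 1°C
Environment:
  0 → 800 m (environment, lower layer, 6.8°C/km): ΔT = -6.8 × 0.8 = -5.44°C → T = 3.96°C
  800 → 1200 m (environment, upper layer, 9.9°C/km): ΔT = -9.9 × 0.4 = -3.96°C → T = 0°C
T_parcel − T_env = 1 − 0 = +1°C

+1°C (parcel warmer than environment)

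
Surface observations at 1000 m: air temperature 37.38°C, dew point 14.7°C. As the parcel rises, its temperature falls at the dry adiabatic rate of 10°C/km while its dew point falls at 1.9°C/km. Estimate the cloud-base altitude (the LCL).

3800 m

T and T_d converge at 10 − 1.9 = 8.1°C per km
Height above start = (37.38 − 14.7) / 8.1 = 2.8 km
LCL altitude = 1000 m + 2800 m = 3800 m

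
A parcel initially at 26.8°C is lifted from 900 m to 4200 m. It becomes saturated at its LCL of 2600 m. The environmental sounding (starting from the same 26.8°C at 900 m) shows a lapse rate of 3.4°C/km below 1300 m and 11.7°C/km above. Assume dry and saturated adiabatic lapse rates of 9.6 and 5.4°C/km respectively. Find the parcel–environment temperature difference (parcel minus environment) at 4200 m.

+10.33°C (parcel warmer than environment)

Parcel:
  From 900 m to 2600 m (dry): cools by 9.6 × 1.7 = 16.32°C, giving 10.48°C.
  From 2600 m to 4200 m (saturated): cools by 5.4 × 1.6 = 8.64°C, giving 1.84°C.
Environment:
  From 900 m to 1300 m (environment, lower layer): cools by 3.4 × 0.4 = 1.36°C, giving 25.44°C.
  From 1300 m to 4200 m (environment, upper layer): cools by 11.7 × 2.9 = 33.93°C, giving -8.49°C.
T_parcel − T_env = 1.84 − (-8.49) = +10.33°C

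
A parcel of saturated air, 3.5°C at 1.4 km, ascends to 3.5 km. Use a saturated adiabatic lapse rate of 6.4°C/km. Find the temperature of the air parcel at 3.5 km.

From 1400 m to 3500 m (saturated adiabatic): cools by 6.4 × 2.1 = 13.44°C, giving -9.94°C.

-9.94°C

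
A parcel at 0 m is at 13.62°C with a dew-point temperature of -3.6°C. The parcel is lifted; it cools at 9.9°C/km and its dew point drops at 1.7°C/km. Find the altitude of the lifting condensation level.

T and T_d converge at 9.9 − 1.7 = 8.2°C per km
Height above start = (13.62 − (-3.6)) / 8.2 = 2.1 km
LCL altitude = 0 m + 2100 m = 2100 m

2100 m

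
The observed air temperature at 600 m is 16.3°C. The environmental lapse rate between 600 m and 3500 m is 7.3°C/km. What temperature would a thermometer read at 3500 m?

Environmental to 3500 m: -7.3 × 2.9 km = -21.17°C, so T = -4.87°C.

-4.87°C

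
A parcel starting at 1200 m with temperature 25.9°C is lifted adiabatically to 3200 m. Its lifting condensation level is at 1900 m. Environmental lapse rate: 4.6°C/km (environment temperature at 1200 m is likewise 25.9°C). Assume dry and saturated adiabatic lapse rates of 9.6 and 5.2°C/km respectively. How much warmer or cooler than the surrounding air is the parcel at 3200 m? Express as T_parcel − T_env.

-4.28°C (parcel cooler than environment)

Parcel:
  1200–1900 m, dry: Δz = 0.7 km ⇒ ΔT = -6.72°C; T = 19.18°C
  1900–3200 m, saturated: Δz = 1.3 km ⇒ ΔT = -6.76°C; T = 12.42°C
Environment:
  1200–3200 m, environment: Δz = 2 km ⇒ ΔT = -9.2°C; T = 16.7°C
T_parcel − T_env = 12.42 − 16.7 = -4.28°C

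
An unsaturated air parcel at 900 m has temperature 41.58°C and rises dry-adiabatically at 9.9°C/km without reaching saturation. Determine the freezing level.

5100 m

Height above start = (41.58 − 0) / 9.9 = 4.2 km
Altitude = 900 m + 4200 m = 5100 m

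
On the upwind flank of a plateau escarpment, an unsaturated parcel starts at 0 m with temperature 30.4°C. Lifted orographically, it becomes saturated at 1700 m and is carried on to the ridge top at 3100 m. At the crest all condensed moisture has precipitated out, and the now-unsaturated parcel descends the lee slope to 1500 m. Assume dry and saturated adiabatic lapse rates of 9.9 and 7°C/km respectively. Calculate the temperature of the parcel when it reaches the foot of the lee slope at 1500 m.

0 → 1700 m (dry, 9.9°C/km): ΔT = -9.9 × 1.7 = -16.83°C → T = 13.57°C
1700 → 3100 m (saturated, 7°C/km): ΔT = -7 × 1.4 = -9.8°C → T = 3.77°C
3100 → 1500 m (dry descent, 9.9°C/km): ΔT = +9.9 × 1.6 = +15.84°C → T = 19.61°C

19.61°C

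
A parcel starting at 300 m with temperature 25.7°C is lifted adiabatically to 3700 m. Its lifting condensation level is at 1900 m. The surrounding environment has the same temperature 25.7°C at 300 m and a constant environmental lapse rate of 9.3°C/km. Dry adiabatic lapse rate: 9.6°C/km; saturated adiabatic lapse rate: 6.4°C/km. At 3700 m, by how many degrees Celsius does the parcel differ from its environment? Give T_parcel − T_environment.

+4.74°C (parcel warmer than environment)

Parcel:
  300–1900 m, dry: Δz = 1.6 km ⇒ ΔT = -15.36°C; T = 10.34°C
  1900–3700 m, saturated: Δz = 1.8 km ⇒ ΔT = -11.52°C; T = -1.18°C
Environment:
  300–3700 m, environment: Δz = 3.4 km ⇒ ΔT = -31.62°C; T = -5.92°C
T_parcel − T_env = -1.18 − (-5.92) = +4.74°C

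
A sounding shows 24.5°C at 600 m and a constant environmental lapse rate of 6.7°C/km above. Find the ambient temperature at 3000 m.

8.42°C

600 → 3000 m (environmental, 6.7°C/km): ΔT = -6.7 × 2.4 = -16.08°C → T = 8.42°C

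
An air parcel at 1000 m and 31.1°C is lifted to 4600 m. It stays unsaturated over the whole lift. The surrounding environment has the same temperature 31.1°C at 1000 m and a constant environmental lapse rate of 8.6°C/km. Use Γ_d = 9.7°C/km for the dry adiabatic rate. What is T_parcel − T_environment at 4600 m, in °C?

-3.96°C (parcel cooler than environment)

Parcel:
  1000 → 4600 m (dry, 9.7°C/km): ΔT = -9.7 × 3.6 = -34.92°C → T = -3.82°C
Environment:
  1000 → 4600 m (environment, 8.6°C/km): ΔT = -8.6 × 3.6 = -30.96°C → T = 0.14°C
T_parcel − T_env = -3.82 − 0.14 = -3.96°C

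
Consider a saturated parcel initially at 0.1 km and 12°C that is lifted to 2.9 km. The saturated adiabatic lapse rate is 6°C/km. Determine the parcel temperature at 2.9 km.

-4.8°C

100–2900 m, saturated adiabatic: Δz = 2.8 km ⇒ ΔT = -16.8°C; T = -4.8°C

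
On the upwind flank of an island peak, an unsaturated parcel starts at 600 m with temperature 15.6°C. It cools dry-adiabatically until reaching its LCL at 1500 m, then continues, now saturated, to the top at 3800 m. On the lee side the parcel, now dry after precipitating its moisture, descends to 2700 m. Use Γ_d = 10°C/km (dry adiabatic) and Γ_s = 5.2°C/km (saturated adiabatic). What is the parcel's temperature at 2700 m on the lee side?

Dry to 1500 m: -10 × 0.9 km = -9°C, so T = 6.6°C.
Saturated to 3800 m: -5.2 × 2.3 km = -11.96°C, so T = -5.36°C.
Dry descent to 2700 m: +10 × 1.1 km = +11°C, so T = 5.64°C.

5.64°C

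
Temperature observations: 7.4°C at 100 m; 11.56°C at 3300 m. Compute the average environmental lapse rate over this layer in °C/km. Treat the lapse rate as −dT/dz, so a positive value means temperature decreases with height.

Γ = −ΔT/Δz = (7.4 − 11.56) / (3300 − 100) m
  = -4.16°C / 3.2 km = -1.3°C/km

-1.3°C/km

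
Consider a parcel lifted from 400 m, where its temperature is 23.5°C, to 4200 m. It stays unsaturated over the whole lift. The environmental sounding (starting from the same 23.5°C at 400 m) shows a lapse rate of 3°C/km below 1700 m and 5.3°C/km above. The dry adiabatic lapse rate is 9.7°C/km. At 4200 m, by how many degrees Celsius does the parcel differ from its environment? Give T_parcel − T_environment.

Parcel:
  Dry to 4200 m: -9.7 × 3.8 km = -36.86°C, so T = -13.36°C.
Environment:
  Environment, lower layer to 1700 m: -3 × 1.3 km = -3.9°C, so T = 19.6°C.
  Environment, upper layer to 4200 m: -5.3 × 2.5 km = -13.25°C, so T = 6.35°C.
T_parcel − T_env = -13.36 − 6.35 = -19.71°C

-19.71°C (parcel cooler than environment)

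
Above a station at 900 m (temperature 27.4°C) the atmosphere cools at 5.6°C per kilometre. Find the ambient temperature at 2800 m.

16.76°C

900–2800 m, environmental: Δz = 1.9 km ⇒ ΔT = -10.64°C; T = 16.76°C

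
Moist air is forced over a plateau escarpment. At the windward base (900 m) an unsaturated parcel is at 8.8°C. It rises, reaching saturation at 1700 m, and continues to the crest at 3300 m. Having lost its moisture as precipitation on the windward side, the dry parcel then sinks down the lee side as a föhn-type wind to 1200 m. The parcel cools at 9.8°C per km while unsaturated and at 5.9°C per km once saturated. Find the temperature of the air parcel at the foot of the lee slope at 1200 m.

12.1°C

900 → 1700 m (dry, 9.8°C/km): ΔT = -9.8 × 0.8 = -7.84°C → T = 0.96°C
1700 → 3300 m (saturated, 5.9°C/km): ΔT = -5.9 × 1.6 = -9.44°C → T = -8.48°C
3300 → 1200 m (dry descent, 9.8°C/km): ΔT = +9.8 × 2.1 = +20.58°C → T = 12.1°C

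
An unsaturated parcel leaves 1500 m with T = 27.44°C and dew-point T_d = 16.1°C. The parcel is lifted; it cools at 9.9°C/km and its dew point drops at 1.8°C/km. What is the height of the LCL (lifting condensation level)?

T and T_d converge at 9.9 − 1.8 = 8.1°C per km
Height above start = (27.44 − 16.1) / 8.1 = 1.4 km
LCL altitude = 1500 m + 1400 m = 2900 m

2900 m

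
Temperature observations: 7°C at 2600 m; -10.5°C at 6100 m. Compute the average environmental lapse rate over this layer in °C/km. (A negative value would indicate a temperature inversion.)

5°C/km

Γ = −ΔT/Δz = (7 − (-10.5)) / (6100 − 2600) m
  = 17.5°C / 3.5 km = 5°C/km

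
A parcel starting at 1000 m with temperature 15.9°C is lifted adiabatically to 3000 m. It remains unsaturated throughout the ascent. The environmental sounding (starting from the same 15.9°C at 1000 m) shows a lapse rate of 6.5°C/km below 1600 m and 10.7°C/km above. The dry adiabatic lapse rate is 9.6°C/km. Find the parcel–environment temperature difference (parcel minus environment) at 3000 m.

Parcel:
  From 1000 m to 3000 m (dry): cools by 9.6 × 2 = 19.2°C, giving -3.3°C.
Environment:
  From 1000 m to 1600 m (environment, lower layer): cools by 6.5 × 0.6 = 3.9°C, giving 12°C.
  From 1600 m to 3000 m (environment, upper layer): cools by 10.7 × 1.4 = 14.98°C, giving -2.98°C.
T_parcel − T_env = -3.3 − (-2.98) = -0.32°C

-0.32°C (parcel cooler than environment)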